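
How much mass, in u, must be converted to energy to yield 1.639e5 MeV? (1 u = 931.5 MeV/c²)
m = E/c² = 176 u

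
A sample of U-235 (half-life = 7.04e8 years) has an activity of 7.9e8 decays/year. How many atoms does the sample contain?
N = A/λ = 8.024e17 atoms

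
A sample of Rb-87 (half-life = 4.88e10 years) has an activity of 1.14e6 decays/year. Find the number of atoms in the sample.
N = A/λ = 8.026e16 atoms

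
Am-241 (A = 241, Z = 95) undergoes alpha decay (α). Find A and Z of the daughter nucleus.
Daughter: A = 237, Z = 93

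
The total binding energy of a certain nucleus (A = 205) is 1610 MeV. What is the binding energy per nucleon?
B.E./A = 1610/205 = 7.854 MeV/nucleon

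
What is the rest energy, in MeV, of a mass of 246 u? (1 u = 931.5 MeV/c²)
E = mc² = 2.291e5 MeV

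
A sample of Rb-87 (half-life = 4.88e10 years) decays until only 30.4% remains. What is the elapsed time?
t = t½ × log₂(N₀/N) = 8.383e10 years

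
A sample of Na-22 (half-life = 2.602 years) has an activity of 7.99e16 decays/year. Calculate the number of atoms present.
N = A/λ = 2.999e17 atoms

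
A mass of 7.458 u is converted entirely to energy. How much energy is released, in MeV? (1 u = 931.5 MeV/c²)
E = mc² = 6947 MeV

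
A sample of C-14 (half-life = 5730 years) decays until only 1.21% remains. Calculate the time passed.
t = t½ × log₂(N₀/N) = 36490 years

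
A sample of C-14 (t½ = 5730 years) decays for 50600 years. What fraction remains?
N/N₀ = (1/2)^(t/t½) = 0.002196 = 0.22%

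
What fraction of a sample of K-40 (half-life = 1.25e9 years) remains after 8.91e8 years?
N/N₀ = (1/2)^(t/t½) = 0.6101 = 61%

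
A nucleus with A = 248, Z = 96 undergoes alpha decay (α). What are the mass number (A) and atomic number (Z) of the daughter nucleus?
Daughter: A = 244, Z = 94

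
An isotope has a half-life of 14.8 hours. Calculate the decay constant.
λ = ln(2)/t½ = 0.04683 hour⁻¹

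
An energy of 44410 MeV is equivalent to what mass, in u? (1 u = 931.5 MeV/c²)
m = E/c² = 47.68 u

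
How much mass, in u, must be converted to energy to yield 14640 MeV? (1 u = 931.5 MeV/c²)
m = E/c² = 15.72 u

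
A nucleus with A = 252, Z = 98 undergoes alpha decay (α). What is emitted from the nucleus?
α particle = ⁴₂He (2 protons + 2 neutrons)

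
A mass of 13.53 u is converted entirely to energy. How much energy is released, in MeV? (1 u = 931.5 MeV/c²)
E = mc² = 12600 MeV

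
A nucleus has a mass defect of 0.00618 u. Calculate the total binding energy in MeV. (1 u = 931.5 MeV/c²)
B.E. = Δm × 931.5 = 5.757 MeV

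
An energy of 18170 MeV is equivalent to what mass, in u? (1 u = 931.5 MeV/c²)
m = E/c² = 19.51 u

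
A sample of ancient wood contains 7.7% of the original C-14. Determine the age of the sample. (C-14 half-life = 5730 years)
Age = t½ × log₂(1/ratio) = 21200 years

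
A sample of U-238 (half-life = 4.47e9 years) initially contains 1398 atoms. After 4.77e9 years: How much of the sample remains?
N = N₀(1/2)^(t/t½) = 667.2 atoms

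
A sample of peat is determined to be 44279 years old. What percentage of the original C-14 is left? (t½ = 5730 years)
N/N₀ = (1/2)^(t/t½) = 0.004718 = 0.472%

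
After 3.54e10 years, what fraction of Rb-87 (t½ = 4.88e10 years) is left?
N/N₀ = (1/2)^(t/t½) = 0.6048 = 60.5%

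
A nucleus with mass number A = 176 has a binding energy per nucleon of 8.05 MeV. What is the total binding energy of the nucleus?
B.E. = 8.05 × 176 = 1417 MeV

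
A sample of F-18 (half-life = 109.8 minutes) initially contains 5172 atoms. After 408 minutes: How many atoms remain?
N = N₀(1/2)^(t/t½) = 393.6 atoms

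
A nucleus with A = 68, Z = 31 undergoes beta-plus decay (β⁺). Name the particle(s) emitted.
β⁺: positron (e⁺) + neutrino (νₑ)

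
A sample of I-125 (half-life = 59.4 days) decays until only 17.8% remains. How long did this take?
t = t½ × log₂(N₀/N) = 147.9 days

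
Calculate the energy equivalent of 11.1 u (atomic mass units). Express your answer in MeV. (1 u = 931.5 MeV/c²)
E = mc² = 10340 MeV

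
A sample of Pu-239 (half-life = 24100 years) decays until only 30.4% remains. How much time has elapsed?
t = t½ × log₂(N₀/N) = 41400 years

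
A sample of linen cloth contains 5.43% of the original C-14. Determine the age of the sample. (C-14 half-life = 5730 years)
Age = t½ × log₂(1/ratio) = 24080 years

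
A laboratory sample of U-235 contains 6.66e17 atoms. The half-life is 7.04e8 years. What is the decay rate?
A = λN = 6.557e8 decays/year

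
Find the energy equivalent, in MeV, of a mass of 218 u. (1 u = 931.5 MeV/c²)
E = mc² = 2.031e5 MeV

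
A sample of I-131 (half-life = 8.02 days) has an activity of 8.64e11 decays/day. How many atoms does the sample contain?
N = A/λ = 9.997e12 atoms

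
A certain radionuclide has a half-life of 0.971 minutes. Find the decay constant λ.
λ = ln(2)/t½ = 0.7138 minute⁻¹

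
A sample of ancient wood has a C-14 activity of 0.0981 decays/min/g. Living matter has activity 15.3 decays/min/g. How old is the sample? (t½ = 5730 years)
Age = t½ × log₂(A₀/A) = 41740 years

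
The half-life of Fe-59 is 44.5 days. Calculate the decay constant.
λ = ln(2)/t½ = 0.01558 day⁻¹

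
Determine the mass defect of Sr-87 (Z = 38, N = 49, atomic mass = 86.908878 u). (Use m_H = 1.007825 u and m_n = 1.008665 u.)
Δm = Z·m_H + N·m_n − M = 0.8131 u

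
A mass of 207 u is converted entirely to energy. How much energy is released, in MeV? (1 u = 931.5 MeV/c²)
E = mc² = 1.928e5 MeV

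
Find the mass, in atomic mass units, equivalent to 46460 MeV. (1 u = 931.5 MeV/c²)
m = E/c² = 49.88 u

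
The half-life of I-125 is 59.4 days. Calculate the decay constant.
λ = ln(2)/t½ = 0.01167 day⁻¹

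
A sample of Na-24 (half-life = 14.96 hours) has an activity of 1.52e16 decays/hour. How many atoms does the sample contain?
N = A/λ = 3.281e17 atoms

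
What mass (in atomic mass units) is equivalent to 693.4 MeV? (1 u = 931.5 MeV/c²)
m = E/c² = 0.7444 u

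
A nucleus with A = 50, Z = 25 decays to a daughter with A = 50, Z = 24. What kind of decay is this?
ΔA = 0, ΔZ = -1 ⇒ beta-plus decay (β⁺) or electron capture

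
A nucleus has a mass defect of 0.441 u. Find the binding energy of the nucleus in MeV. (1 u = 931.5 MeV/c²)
B.E. = Δm × 931.5 = 410.8 MeV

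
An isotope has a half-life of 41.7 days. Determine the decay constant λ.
λ = ln(2)/t½ = 0.01662 day⁻¹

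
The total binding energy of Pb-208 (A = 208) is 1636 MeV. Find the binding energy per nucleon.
B.E./A = 1636/208 = 7.865 MeV/nucleon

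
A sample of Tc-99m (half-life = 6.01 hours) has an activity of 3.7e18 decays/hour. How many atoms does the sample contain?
N = A/λ = 3.208e19 atoms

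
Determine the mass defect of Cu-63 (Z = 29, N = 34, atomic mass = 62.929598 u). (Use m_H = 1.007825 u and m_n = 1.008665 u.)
Δm = Z·m_H + N·m_n − M = 0.5919 u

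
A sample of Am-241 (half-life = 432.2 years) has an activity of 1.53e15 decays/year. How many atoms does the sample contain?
N = A/λ = 9.54e17 atoms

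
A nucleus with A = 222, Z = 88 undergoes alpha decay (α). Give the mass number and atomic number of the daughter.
Daughter: A = 218, Z = 86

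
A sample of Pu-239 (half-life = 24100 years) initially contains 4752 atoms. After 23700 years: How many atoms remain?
N = N₀(1/2)^(t/t½) = 2403 atoms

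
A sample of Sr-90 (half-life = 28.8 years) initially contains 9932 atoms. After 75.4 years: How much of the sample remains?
N = N₀(1/2)^(t/t½) = 1618 atoms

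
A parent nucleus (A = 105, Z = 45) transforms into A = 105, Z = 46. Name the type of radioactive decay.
ΔA = 0, ΔZ = +1 ⇒ beta-minus decay (β⁻)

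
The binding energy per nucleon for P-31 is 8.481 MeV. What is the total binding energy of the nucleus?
B.E. = 8.481 × 31 = 262.9 MeV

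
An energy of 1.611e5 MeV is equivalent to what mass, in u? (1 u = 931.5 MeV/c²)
m = E/c² = 172.9 u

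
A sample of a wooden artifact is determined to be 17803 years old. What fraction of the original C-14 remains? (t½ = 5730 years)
N/N₀ = (1/2)^(t/t½) = 0.1161 = 11.6%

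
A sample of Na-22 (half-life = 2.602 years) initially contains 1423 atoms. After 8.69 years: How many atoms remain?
N = N₀(1/2)^(t/t½) = 140.6 atoms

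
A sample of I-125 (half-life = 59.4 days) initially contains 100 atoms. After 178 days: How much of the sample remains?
N = N₀(1/2)^(t/t½) = 12.53 atoms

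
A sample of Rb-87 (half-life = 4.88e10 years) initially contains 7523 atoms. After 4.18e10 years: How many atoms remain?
N = N₀(1/2)^(t/t½) = 4155 atoms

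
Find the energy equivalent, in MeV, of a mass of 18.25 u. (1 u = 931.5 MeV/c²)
E = mc² = 17000 MeV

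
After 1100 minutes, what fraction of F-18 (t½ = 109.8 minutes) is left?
N/N₀ = (1/2)^(t/t½) = 9.643e-4 = 0.0964%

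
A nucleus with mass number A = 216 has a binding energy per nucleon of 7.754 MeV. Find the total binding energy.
B.E. = 7.754 × 216 = 1675 MeV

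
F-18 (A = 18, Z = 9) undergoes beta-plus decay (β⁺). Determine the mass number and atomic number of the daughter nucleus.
Daughter: A = 18, Z = 8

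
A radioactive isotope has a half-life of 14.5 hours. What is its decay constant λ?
λ = ln(2)/t½ = 0.0478 hour⁻¹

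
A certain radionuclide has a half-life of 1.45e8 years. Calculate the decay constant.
λ = ln(2)/t½ = 4.78e-9 year⁻¹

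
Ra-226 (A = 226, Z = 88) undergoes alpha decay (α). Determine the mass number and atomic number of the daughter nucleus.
Daughter: A = 222, Z = 86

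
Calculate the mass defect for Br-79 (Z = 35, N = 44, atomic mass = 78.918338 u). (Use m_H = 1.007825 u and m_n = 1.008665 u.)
Δm = Z·m_H + N·m_n − M = 0.7368 u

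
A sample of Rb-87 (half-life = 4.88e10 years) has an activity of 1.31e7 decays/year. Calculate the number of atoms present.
N = A/λ = 9.223e17 atoms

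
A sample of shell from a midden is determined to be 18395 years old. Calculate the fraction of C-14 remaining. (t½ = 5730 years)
N/N₀ = (1/2)^(t/t½) = 0.108 = 10.8%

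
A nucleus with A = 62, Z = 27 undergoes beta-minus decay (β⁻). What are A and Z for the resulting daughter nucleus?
Daughter: A = 62, Z = 28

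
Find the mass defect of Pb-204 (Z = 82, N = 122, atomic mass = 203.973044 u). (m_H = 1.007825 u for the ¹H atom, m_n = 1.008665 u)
Δm = Z·m_H + N·m_n − M = 1.726 u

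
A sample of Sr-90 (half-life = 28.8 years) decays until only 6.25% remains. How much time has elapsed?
t = t½ × log₂(N₀/N) = 115.2 years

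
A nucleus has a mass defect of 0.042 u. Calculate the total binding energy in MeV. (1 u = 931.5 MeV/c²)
B.E. = Δm × 931.5 = 39.12 MeV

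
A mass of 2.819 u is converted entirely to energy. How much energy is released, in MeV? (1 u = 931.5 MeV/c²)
E = mc² = 2626 MeV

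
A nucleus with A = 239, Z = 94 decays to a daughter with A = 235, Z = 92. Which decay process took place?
ΔA = -4, ΔZ = -2 ⇒ alpha decay (α)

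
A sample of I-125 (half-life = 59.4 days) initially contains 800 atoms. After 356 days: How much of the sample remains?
N = N₀(1/2)^(t/t½) = 12.56 atoms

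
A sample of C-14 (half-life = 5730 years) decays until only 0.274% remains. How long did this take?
t = t½ × log₂(N₀/N) = 48770 years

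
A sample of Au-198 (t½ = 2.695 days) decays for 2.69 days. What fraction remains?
N/N₀ = (1/2)^(t/t½) = 0.5006 = 50.1%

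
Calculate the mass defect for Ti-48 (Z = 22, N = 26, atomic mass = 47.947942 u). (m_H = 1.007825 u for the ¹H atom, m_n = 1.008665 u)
Δm = Z·m_H + N·m_n − M = 0.4495 u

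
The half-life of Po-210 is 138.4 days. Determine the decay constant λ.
λ = ln(2)/t½ = 0.005008 day⁻¹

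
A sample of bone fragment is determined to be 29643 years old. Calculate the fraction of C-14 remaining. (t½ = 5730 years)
N/N₀ = (1/2)^(t/t½) = 0.02771 = 2.77%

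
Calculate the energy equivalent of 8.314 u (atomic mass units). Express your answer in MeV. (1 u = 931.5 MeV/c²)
E = mc² = 7744 MeV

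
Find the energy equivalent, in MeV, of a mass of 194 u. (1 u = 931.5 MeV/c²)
E = mc² = 1.807e5 MeV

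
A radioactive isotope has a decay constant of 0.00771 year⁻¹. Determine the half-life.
t½ = ln(2)/λ = 89.9 years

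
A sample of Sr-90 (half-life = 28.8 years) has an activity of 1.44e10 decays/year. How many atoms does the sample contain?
N = A/λ = 5.983e11 atoms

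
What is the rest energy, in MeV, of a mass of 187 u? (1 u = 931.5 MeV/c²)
E = mc² = 1.742e5 MeV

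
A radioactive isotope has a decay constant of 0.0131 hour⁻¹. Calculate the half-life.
t½ = ln(2)/λ = 52.91 hours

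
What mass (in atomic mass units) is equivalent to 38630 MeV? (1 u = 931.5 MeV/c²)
m = E/c² = 41.47 u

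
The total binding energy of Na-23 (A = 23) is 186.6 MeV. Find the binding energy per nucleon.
B.E./A = 186.6/23 = 8.113 MeV/nucleon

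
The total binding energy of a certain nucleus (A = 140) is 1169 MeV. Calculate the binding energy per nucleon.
B.E./A = 1169/140 = 8.35 MeV/nucleon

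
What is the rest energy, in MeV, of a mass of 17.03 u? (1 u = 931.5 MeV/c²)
E = mc² = 15860 MeV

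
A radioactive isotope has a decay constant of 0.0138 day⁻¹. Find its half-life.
t½ = ln(2)/λ = 50.23 days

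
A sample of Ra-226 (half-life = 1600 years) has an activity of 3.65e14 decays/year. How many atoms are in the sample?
N = A/λ = 8.425e17 atoms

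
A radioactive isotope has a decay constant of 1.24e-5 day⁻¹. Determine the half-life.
t½ = ln(2)/λ = 55900 days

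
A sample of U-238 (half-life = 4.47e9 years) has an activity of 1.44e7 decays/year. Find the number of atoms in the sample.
N = A/λ = 9.286e16 atoms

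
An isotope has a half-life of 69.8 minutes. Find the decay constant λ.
λ = ln(2)/t½ = 0.00993 minute⁻¹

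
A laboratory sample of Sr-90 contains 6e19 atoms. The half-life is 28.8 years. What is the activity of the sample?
A = λN = 1.444e18 decays/year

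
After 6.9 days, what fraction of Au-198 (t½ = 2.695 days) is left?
N/N₀ = (1/2)^(t/t½) = 0.1695 = 17%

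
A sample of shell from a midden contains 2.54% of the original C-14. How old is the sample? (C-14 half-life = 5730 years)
Age = t½ × log₂(1/ratio) = 30360 years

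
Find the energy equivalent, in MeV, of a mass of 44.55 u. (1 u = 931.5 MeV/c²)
E = mc² = 41500 MeV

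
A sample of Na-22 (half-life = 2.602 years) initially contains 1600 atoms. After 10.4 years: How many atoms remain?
N = N₀(1/2)^(t/t½) = 100.2 atoms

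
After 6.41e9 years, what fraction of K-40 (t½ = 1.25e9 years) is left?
N/N₀ = (1/2)^(t/t½) = 0.0286 = 2.86%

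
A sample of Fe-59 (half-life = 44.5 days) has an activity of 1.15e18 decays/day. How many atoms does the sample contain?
N = A/λ = 7.383e19 atoms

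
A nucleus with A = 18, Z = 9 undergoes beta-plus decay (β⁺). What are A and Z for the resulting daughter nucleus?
Daughter: A = 18, Z = 8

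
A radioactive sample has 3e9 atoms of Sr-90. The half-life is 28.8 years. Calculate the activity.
A = λN = 7.22e7 decays/year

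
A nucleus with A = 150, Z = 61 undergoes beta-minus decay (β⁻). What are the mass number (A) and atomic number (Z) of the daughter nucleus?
Daughter: A = 150, Z = 62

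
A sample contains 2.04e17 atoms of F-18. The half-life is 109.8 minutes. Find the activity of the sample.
A = λN = 1.288e15 decays/minute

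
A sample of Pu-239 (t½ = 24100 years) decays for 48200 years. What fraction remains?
N/N₀ = (1/2)^(t/t½) = 0.25 = 25%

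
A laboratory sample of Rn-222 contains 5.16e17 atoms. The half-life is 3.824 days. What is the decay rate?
A = λN = 9.353e16 decays/day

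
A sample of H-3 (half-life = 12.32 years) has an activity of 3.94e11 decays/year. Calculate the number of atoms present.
N = A/λ = 7.003e12 atoms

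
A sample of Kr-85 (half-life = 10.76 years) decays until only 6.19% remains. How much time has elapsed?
t = t½ × log₂(N₀/N) = 43.19 years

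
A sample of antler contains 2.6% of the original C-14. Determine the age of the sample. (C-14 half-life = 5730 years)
Age = t½ × log₂(1/ratio) = 30170 years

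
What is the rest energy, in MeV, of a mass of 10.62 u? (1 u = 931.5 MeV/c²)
E = mc² = 9893 MeV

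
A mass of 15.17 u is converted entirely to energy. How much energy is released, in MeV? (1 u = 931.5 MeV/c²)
E = mc² = 14130 MeV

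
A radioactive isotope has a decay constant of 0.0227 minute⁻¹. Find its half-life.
t½ = ln(2)/λ = 30.54 minutes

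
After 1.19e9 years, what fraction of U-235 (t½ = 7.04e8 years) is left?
N/N₀ = (1/2)^(t/t½) = 0.3099 = 31%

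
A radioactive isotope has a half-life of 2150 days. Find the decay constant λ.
λ = ln(2)/t½ = 3.224e-4 day⁻¹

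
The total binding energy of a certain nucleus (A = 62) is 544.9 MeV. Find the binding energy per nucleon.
B.E./A = 544.9/62 = 8.789 MeV/nucleon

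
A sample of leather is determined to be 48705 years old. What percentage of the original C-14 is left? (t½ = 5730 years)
N/N₀ = (1/2)^(t/t½) = 0.002762 = 0.276%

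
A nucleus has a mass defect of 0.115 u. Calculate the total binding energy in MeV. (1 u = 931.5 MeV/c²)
B.E. = Δm × 931.5 = 107.1 MeV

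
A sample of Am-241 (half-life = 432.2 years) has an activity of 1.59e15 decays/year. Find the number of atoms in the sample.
N = A/λ = 9.914e17 atoms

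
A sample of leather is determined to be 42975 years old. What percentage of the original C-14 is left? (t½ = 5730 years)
N/N₀ = (1/2)^(t/t½) = 0.005524 = 0.552%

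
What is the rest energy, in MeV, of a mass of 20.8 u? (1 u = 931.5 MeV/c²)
E = mc² = 19380 MeV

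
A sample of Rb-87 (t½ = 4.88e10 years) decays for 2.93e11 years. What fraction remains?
N/N₀ = (1/2)^(t/t½) = 0.01558 = 1.56%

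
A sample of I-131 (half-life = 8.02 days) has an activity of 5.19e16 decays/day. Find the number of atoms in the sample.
N = A/λ = 6.005e17 atoms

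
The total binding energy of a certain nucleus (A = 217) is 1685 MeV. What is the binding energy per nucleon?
B.E./A = 1685/217 = 7.765 MeV/nucleon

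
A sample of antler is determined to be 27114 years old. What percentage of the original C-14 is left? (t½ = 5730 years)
N/N₀ = (1/2)^(t/t½) = 0.03763 = 3.76%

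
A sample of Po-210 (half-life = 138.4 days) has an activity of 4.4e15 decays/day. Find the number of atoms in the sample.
N = A/λ = 8.785e17 atoms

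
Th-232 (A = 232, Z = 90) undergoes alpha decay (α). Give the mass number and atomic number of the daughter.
Daughter: A = 228, Z = 88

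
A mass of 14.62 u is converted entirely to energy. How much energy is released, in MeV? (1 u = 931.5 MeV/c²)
E = mc² = 13620 MeV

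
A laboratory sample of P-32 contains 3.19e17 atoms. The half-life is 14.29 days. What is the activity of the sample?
A = λN = 1.547e16 decays/day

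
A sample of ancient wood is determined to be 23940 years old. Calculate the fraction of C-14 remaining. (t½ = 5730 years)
N/N₀ = (1/2)^(t/t½) = 0.05525 = 5.52%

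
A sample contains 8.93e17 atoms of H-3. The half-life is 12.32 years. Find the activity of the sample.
A = λN = 5.024e16 decays/year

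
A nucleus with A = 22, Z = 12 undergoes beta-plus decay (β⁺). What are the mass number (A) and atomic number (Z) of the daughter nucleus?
Daughter: A = 22, Z = 11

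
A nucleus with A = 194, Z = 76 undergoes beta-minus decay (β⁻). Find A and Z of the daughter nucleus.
Daughter: A = 194, Z = 77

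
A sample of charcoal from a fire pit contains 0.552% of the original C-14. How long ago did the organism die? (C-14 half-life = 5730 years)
Age = t½ × log₂(1/ratio) = 42980 years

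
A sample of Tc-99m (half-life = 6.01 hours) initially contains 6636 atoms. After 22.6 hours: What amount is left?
N = N₀(1/2)^(t/t½) = 489.7 atoms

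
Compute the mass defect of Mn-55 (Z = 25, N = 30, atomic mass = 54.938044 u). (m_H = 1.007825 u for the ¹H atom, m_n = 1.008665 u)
Δm = Z·m_H + N·m_n − M = 0.5175 u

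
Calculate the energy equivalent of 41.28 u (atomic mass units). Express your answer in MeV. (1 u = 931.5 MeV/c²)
E = mc² = 38450 MeV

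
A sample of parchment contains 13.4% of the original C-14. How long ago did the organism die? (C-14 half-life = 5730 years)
Age = t½ × log₂(1/ratio) = 16620 years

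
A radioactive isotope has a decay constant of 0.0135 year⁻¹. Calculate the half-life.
t½ = ln(2)/λ = 51.34 years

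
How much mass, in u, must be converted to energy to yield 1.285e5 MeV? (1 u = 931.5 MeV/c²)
m = E/c² = 137.9 u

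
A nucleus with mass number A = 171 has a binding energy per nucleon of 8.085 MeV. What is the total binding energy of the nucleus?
B.E. = 8.085 × 171 = 1383 MeV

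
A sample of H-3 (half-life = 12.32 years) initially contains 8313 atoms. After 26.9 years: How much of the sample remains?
N = N₀(1/2)^(t/t½) = 1830 atoms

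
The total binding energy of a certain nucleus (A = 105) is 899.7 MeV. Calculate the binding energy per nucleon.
B.E./A = 899.7/105 = 8.569 MeV/nucleon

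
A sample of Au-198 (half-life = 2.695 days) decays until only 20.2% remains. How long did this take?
t = t½ × log₂(N₀/N) = 6.219 days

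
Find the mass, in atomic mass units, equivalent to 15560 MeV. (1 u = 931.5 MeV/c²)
m = E/c² = 16.7 u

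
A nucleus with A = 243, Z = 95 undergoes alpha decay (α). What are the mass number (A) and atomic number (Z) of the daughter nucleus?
Daughter: A = 239, Z = 93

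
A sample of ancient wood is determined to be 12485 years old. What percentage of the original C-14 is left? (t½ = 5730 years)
N/N₀ = (1/2)^(t/t½) = 0.2208 = 22.1%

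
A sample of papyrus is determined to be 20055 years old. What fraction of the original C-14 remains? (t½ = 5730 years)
N/N₀ = (1/2)^(t/t½) = 0.08839 = 8.84%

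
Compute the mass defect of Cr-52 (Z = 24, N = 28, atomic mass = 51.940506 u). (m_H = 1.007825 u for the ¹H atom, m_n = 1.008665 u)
Δm = Z·m_H + N·m_n − M = 0.4899 u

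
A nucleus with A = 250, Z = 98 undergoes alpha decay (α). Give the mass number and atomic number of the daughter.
Daughter: A = 246, Z = 96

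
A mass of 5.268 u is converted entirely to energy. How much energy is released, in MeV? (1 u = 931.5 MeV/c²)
E = mc² = 4907 MeV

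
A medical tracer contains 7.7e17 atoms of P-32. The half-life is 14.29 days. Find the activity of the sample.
A = λN = 3.735e16 decays/day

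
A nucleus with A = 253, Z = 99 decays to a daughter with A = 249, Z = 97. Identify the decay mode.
ΔA = -4, ΔZ = -2 ⇒ alpha decay (α)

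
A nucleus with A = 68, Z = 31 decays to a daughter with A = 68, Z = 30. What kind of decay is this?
ΔA = 0, ΔZ = -1 ⇒ beta-plus decay (β⁺) or electron capture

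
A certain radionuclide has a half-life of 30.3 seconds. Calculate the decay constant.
λ = ln(2)/t½ = 0.02288 second⁻¹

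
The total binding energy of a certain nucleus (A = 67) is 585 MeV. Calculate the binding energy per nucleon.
B.E./A = 585/67 = 8.731 MeV/nucleon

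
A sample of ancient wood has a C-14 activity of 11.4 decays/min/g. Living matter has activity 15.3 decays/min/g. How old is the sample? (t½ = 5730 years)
Age = t½ × log₂(A₀/A) = 2432 years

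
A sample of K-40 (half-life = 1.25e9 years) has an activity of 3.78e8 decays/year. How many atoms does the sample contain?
N = A/λ = 6.817e17 atoms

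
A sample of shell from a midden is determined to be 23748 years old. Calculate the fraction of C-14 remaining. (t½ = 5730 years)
N/N₀ = (1/2)^(t/t½) = 0.05654 = 5.65%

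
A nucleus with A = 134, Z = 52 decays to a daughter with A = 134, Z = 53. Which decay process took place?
ΔA = 0, ΔZ = +1 ⇒ beta-minus decay (β⁻)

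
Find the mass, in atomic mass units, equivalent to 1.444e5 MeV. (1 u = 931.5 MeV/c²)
m = E/c² = 155 u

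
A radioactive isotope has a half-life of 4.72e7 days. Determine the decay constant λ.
λ = ln(2)/t½ = 1.469e-8 day⁻¹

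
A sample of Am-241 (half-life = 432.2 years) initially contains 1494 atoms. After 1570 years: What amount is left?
N = N₀(1/2)^(t/t½) = 120.5 atoms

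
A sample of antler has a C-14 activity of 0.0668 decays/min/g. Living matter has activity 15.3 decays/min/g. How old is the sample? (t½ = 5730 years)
Age = t½ × log₂(A₀/A) = 44920 years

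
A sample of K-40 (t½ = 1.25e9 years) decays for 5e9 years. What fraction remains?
N/N₀ = (1/2)^(t/t½) = 0.0625 = 6.25%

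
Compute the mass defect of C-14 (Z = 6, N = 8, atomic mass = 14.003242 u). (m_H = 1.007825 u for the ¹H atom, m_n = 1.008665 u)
Δm = Z·m_H + N·m_n − M = 0.113 u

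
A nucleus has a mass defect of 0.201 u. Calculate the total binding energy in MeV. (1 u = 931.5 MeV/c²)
B.E. = Δm × 931.5 = 187.2 MeV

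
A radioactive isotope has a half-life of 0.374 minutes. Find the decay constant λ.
λ = ln(2)/t½ = 1.853 minute⁻¹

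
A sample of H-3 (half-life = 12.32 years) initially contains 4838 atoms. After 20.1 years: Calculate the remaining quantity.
N = N₀(1/2)^(t/t½) = 1561 atoms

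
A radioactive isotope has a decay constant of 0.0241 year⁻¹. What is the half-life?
t½ = ln(2)/λ = 28.76 years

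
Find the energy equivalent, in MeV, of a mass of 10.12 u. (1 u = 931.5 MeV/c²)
E = mc² = 9427 MeV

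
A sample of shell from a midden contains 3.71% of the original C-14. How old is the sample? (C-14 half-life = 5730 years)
Age = t½ × log₂(1/ratio) = 27230 years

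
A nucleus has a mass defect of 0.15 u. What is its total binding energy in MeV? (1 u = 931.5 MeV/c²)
B.E. = Δm × 931.5 = 139.7 MeV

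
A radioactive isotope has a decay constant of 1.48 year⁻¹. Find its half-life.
t½ = ln(2)/λ = 0.4683 years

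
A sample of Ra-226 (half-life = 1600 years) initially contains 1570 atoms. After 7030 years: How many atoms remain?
N = N₀(1/2)^(t/t½) = 74.69 atoms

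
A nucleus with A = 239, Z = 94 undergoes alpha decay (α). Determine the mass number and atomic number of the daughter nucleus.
Daughter: A = 235, Z = 92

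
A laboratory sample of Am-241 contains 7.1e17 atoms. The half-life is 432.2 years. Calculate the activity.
A = λN = 1.139e15 decays/year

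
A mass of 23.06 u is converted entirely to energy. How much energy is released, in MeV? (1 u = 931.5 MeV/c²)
E = mc² = 21480 MeV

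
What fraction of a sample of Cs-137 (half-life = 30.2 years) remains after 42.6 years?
N/N₀ = (1/2)^(t/t½) = 0.3762 = 37.6%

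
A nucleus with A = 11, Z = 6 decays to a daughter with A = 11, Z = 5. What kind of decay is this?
ΔA = 0, ΔZ = -1 ⇒ beta-plus decay (β⁺) or electron capture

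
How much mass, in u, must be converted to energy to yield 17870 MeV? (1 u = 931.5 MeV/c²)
m = E/c² = 19.18 u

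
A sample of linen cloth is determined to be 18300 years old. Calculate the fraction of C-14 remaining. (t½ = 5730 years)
N/N₀ = (1/2)^(t/t½) = 0.1093 = 10.9%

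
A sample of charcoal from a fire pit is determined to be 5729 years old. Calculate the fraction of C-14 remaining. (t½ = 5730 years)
N/N₀ = (1/2)^(t/t½) = 0.5001 = 50%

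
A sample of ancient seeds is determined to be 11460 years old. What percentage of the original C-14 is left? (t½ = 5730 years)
N/N₀ = (1/2)^(t/t½) = 0.25 = 25%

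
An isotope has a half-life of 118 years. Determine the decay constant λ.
λ = ln(2)/t½ = 0.005874 year⁻¹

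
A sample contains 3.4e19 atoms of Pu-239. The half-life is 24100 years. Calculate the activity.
A = λN = 9.779e14 decays/year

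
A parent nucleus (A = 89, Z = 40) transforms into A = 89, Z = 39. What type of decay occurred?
ΔA = 0, ΔZ = -1 ⇒ beta-plus decay (β⁺) or electron capture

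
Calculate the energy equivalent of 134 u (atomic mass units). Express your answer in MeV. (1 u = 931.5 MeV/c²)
E = mc² = 1.248e5 MeV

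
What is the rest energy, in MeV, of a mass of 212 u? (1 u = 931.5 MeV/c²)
E = mc² = 1.975e5 MeV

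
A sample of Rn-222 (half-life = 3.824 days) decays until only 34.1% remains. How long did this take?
t = t½ × log₂(N₀/N) = 5.935 days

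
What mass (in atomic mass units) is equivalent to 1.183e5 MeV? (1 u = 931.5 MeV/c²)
m = E/c² = 127 u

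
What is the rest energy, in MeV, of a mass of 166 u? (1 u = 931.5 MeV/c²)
E = mc² = 1.546e5 MeV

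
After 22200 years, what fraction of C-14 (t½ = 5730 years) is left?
N/N₀ = (1/2)^(t/t½) = 0.06819 = 6.82%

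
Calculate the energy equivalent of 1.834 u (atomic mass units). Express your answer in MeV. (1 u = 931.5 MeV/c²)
E = mc² = 1708 MeV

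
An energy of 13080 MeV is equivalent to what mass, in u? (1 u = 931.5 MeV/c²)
m = E/c² = 14.04 u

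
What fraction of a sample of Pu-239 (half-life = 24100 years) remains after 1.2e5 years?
N/N₀ = (1/2)^(t/t½) = 0.0317 = 3.17%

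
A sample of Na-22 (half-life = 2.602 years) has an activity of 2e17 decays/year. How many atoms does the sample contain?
N = A/λ = 7.508e17 atoms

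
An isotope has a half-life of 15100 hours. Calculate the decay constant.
λ = ln(2)/t½ = 4.59e-5 hour⁻¹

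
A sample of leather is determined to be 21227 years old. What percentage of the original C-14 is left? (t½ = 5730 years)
N/N₀ = (1/2)^(t/t½) = 0.0767 = 7.67%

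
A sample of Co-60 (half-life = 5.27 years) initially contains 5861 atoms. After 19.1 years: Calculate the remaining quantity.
N = N₀(1/2)^(t/t½) = 475.3 atoms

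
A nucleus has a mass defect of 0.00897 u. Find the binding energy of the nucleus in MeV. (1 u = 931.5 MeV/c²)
B.E. = Δm × 931.5 = 8.356 MeV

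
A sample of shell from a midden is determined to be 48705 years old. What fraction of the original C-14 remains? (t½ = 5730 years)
N/N₀ = (1/2)^(t/t½) = 0.002762 = 0.276%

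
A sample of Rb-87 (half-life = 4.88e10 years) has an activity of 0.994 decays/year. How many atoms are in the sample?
N = A/λ = 6.998e10 atoms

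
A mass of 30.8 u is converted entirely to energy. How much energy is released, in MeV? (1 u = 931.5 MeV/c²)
E = mc² = 28690 MeV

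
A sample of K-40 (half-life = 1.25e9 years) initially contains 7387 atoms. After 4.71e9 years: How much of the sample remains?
N = N₀(1/2)^(t/t½) = 542.2 atoms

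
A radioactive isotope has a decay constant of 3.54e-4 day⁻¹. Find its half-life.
t½ = ln(2)/λ = 1958 days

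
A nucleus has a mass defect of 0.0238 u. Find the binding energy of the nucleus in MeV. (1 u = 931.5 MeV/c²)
B.E. = Δm × 931.5 = 22.17 MeV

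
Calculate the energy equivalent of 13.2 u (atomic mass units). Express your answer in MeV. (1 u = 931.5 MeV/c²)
E = mc² = 12300 MeV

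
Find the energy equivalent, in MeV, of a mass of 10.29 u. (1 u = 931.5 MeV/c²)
E = mc² = 9585 MeV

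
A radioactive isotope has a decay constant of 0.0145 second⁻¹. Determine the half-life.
t½ = ln(2)/λ = 47.8 seconds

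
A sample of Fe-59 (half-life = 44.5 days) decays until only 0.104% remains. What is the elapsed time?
t = t½ × log₂(N₀/N) = 441 days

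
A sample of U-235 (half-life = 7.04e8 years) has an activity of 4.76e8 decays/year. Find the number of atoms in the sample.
N = A/λ = 4.835e17 atoms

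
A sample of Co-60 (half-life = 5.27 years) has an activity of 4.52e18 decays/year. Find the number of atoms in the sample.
N = A/λ = 3.437e19 atoms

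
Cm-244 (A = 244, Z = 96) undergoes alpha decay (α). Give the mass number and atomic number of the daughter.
Daughter: A = 240, Z = 94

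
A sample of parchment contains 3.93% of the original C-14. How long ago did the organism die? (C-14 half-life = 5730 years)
Age = t½ × log₂(1/ratio) = 26760 years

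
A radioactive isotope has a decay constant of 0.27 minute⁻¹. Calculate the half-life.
t½ = ln(2)/λ = 2.567 minutes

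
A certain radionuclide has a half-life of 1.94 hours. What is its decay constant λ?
λ = ln(2)/t½ = 0.3573 hour⁻¹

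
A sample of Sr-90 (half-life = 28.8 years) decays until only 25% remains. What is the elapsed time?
t = t½ × log₂(N₀/N) = 57.6 years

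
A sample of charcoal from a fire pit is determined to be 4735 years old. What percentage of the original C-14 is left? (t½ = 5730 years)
N/N₀ = (1/2)^(t/t½) = 0.564 = 56.4%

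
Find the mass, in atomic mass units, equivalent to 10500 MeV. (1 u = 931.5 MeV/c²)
m = E/c² = 11.27 u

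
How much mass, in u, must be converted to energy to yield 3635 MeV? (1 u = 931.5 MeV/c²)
m = E/c² = 3.902 u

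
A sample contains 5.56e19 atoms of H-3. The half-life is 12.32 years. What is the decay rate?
A = λN = 3.128e18 decays/year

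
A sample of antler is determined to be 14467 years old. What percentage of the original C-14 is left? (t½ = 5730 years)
N/N₀ = (1/2)^(t/t½) = 0.1738 = 17.4%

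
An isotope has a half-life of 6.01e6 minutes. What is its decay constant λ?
λ = ln(2)/t½ = 1.153e-7 minute⁻¹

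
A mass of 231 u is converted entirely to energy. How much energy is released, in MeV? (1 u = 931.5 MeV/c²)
E = mc² = 2.152e5 MeV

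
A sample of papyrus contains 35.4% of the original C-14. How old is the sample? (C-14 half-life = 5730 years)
Age = t½ × log₂(1/ratio) = 8585 years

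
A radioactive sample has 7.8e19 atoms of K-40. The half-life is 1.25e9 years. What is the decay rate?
A = λN = 4.325e10 decays/year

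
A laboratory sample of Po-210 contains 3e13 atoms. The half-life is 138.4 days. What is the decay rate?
A = λN = 1.502e11 decays/day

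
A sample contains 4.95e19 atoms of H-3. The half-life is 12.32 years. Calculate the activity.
A = λN = 2.785e18 decays/year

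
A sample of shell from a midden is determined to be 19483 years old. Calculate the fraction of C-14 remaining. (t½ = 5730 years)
N/N₀ = (1/2)^(t/t½) = 0.09472 = 9.47%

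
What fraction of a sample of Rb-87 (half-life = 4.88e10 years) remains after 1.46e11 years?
N/N₀ = (1/2)^(t/t½) = 0.1257 = 12.6%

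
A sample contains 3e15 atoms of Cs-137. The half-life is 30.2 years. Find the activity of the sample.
A = λN = 6.886e13 decays/year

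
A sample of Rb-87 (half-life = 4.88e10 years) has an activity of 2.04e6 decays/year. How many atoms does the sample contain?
N = A/λ = 1.436e17 atoms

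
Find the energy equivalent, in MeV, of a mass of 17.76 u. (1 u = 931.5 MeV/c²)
E = mc² = 16540 MeV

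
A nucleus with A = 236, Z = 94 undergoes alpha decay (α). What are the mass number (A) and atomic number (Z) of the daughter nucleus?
Daughter: A = 232, Z = 92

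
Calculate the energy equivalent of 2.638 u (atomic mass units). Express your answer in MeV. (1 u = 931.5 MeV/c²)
E = mc² = 2457 MeV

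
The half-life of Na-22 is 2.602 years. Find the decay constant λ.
λ = ln(2)/t½ = 0.2664 year⁻¹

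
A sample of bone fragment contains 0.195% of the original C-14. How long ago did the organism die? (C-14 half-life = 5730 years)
Age = t½ × log₂(1/ratio) = 51580 years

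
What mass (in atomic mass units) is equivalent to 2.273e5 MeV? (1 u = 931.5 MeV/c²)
m = E/c² = 244 u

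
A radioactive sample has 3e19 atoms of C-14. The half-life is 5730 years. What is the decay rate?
A = λN = 3.629e15 decays/year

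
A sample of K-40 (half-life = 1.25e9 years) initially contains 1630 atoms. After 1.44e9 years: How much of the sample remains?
N = N₀(1/2)^(t/t½) = 733.5 atoms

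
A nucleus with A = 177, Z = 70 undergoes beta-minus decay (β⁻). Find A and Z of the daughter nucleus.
Daughter: A = 177, Z = 71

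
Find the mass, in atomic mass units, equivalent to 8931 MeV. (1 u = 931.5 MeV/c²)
m = E/c² = 9.588 u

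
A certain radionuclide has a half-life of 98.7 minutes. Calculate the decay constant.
λ = ln(2)/t½ = 0.007023 minute⁻¹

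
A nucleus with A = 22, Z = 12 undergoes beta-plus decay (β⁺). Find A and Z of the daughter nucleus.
Daughter: A = 22, Z = 11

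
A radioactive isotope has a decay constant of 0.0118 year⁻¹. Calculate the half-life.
t½ = ln(2)/λ = 58.74 years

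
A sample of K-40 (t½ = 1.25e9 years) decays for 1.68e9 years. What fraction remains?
N/N₀ = (1/2)^(t/t½) = 0.3939 = 39.4%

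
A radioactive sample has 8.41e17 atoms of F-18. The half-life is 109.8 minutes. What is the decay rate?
A = λN = 5.309e15 decays/minute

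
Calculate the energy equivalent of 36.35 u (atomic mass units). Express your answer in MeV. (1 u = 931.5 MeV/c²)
E = mc² = 33860 MeV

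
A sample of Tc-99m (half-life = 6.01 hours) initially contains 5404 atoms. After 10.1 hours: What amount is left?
N = N₀(1/2)^(t/t½) = 1686 atoms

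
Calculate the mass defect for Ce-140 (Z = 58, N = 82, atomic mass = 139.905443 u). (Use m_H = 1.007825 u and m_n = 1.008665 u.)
Δm = Z·m_H + N·m_n − M = 1.259 u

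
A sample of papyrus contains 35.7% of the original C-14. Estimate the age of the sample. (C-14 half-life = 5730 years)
Age = t½ × log₂(1/ratio) = 8515 years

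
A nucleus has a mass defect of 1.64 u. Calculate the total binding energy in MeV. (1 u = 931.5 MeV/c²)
B.E. = Δm × 931.5 = 1528 MeV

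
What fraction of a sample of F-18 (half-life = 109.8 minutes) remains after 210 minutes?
N/N₀ = (1/2)^(t/t½) = 0.2656 = 26.6%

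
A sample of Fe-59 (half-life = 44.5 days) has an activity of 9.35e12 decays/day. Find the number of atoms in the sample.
N = A/λ = 6.003e14 atoms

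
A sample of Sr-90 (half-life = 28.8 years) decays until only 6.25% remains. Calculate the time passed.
t = t½ × log₂(N₀/N) = 115.2 years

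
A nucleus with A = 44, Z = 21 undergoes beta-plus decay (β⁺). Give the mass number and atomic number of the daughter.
Daughter: A = 44, Z = 20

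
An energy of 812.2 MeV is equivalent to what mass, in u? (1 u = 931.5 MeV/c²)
m = E/c² = 0.8719 u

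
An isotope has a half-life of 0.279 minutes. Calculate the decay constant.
λ = ln(2)/t½ = 2.484 minute⁻¹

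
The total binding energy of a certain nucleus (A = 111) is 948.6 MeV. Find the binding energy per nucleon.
B.E./A = 948.6/111 = 8.546 MeV/nucleon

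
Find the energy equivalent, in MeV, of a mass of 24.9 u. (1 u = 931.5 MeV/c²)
E = mc² = 23190 MeV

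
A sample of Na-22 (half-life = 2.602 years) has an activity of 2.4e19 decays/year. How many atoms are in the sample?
N = A/λ = 9.009e19 atoms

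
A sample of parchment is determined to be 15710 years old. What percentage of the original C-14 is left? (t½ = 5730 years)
N/N₀ = (1/2)^(t/t½) = 0.1495 = 15%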